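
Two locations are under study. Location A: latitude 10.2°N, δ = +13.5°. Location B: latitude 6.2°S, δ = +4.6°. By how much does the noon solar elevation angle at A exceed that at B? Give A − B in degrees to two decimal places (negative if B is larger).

+7.50°

A: 90° − |10.2 − (13.5)| = 86.70°.
B: 90° − |-6.2 − (4.6)| = 79.20°.
A − B = 86.70 − 79.20 = 7.50°.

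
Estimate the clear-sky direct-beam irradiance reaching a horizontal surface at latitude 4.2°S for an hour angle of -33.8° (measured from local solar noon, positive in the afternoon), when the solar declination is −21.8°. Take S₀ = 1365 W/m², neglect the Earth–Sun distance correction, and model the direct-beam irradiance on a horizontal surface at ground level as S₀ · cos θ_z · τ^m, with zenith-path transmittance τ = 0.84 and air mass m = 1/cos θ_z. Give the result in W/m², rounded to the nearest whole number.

874 W/m²

cos θ_z = sin φ sin δ + cos φ cos δ cos H = (-0.0732)(-0.3714) + (0.9973)(0.9285)(0.8310) = 0.7967.
Air mass m = 1/cos θ_z = 1/0.7967 = 1.255; τ^m = 0.84^1.255 = 0.8035.
Surface direct beam = 1365 × 0.7967 × 0.8035 = 873.80 W/m².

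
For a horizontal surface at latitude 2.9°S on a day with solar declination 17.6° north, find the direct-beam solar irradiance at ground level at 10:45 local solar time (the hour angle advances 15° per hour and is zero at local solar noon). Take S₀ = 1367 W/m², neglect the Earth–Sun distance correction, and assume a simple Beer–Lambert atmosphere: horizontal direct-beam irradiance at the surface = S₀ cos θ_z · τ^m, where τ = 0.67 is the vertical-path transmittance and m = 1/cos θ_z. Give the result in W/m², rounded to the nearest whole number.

Hour angle H = 15° × (10.75 − 12) = -18.75°.
cos θ_z = sin φ sin δ + cos φ cos δ cos H = (-0.0506)(0.3024) + (0.9987)(0.9532)(0.9469) = 0.8861.
Air mass m = 1/cos θ_z = 1/0.8861 = 1.129; τ^m = 0.67^1.129 = 0.6363.
Surface direct beam = 1367 × 0.8861 × 0.6363 = 770.75 W/m².

771 W/m²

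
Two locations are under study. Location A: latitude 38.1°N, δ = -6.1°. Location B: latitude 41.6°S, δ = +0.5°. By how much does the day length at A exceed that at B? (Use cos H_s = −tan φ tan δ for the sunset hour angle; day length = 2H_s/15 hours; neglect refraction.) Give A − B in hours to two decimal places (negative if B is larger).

-0.58 h

A: H_s = arccos(−tan 38.1° · tan -6.1°) = 85.19°, so 2H_s/15 = 11.3587 h.
B: H_s = arccos(−tan -41.6° · tan 0.5°) = 89.56°, so 2H_s/15 = 11.9413 h.
A − B = 11.3587 − 11.9413 = -0.5826 h.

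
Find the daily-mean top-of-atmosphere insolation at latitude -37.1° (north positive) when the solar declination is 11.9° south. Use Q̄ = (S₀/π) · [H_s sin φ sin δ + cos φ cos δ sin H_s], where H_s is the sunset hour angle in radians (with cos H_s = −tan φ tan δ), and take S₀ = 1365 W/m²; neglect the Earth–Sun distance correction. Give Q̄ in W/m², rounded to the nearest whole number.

428 W/m²

−tan φ tan δ = −(-0.7563)(-0.2107) = -0.1594; H_s = arccos(-0.1594) = 99.17°. In radians, H_s = 1.7308.
H_s sin φ sin δ = 1.7308 × -0.6032 × -0.2062 = 0.2153.
cos φ cos δ sin H_s = 0.7976 × 0.9785 × 0.9872 = 0.7705.
Q̄ = (1365/π) × (0.2153 + 0.7705) = 434.49 × 0.9858 = 428.32 W/m².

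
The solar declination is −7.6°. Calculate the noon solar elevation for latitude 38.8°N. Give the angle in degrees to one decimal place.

At local solar noon the hour angle is zero, so the elevation is 90° − |φ − δ| = 90° − |38.8° − (-7.6°)| = 90° − 46.4° = 43.6°.

43.6°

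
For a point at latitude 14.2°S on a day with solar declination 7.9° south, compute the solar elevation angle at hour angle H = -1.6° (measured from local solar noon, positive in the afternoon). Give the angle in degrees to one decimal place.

83.5°

With φ = -14.2°, δ = -7.9°, H = -1.60°: sin φ sin δ = 0.0337, cos φ cos δ cos H = 0.9599, so cos θ_z = 0.9936.
θ_z = arccos(0.9936) = 6.49°, so the elevation is 90° − 6.49° = 83.51°.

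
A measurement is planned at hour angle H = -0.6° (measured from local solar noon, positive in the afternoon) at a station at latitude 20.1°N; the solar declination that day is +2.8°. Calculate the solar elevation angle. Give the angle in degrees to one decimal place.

72.7°

With φ = 20.1°, δ = 2.8°, H = -0.60°: sin φ sin δ = 0.0168, cos φ cos δ cos H = 0.9379, so cos θ_z = 0.9547.
θ_z = arccos(0.9547) = 17.31°, so the elevation is 90° − 17.31° = 72.69°.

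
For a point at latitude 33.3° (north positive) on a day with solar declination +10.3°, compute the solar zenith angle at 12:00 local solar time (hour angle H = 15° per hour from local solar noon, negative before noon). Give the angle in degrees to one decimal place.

23.0°

Hour angle H = 15° × (12 − 12) = 0.00°.
With φ = 33.3°, δ = 10.3°, H = 0.00°: sin φ sin δ = 0.0982, cos φ cos δ cos H = 0.8223, so cos θ_z = 0.9205.
θ_z = arccos(0.9205) = 23.00°.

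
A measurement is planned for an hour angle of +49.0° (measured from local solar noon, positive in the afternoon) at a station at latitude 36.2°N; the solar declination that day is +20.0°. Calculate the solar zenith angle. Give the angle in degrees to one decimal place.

45.6°

cos θ_z = sin φ sin δ + cos φ cos δ cos H = (0.5906)(0.3420) + (0.8070)(0.9397)(0.6561) = 0.6995.
θ_z = arccos(0.6995) = 45.61°.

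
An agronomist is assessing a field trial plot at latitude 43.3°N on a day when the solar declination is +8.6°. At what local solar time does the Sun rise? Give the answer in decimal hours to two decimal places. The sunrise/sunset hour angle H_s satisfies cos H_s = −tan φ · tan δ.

−tan φ tan δ = −(0.9424)(0.1512) = -0.1425; H_s = arccos(-0.1425) = 98.19°.
Sunrise is at 12 − H_s/15 = 12 − 6.546 = 5.454 h local solar time.

5.45 h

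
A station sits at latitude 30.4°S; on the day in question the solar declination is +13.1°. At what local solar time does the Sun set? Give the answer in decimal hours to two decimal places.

17.48 h

The sunset hour angle satisfies cos H_s = −tan φ tan δ = 0.1365, giving H_s = 82.15°.
Sunset is at 12 + H_s/15 = 12 + 5.477 = 17.477 h local solar time.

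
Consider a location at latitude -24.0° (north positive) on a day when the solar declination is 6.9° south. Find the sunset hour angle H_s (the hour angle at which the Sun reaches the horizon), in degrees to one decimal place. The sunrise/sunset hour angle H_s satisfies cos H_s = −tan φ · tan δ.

93.1°

−tan φ tan δ = −(-0.4452)(-0.1210) = -0.0539; H_s = arccos(-0.0539) = 93.09°.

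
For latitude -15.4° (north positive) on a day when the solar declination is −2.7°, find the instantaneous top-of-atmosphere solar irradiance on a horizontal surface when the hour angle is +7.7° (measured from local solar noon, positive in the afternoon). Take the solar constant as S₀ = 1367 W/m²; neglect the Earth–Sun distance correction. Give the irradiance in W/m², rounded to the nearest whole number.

cos θ_z = sin φ sin δ + cos φ cos δ cos H = (-0.2656)(-0.0471) + (0.9641)(0.9989)(0.9910) = 0.9669.
Top-of-atmosphere irradiance = S₀ cos θ_z = 1367 × 0.9669 = 1321.75 W/m².

1322 W/m²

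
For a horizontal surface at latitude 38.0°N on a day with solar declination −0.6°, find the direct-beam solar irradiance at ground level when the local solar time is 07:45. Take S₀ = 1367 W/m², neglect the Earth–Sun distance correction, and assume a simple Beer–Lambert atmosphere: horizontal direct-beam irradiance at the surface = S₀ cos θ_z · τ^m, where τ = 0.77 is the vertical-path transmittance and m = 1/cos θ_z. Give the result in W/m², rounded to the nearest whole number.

218 W/m²

Hour angle H = 15° × (7.75 − 12) = -63.75°.
cos θ_z = sin φ sin δ + cos φ cos δ cos H = (0.6157)(-0.0105) + (0.7880)(0.9999)(0.4423) = 0.3420.
Air mass m = 1/cos θ_z = 1/0.3420 = 2.924; τ^m = 0.77^2.924 = 0.4657.
Surface direct beam = 1367 × 0.3420 × 0.4657 = 217.72 W/m².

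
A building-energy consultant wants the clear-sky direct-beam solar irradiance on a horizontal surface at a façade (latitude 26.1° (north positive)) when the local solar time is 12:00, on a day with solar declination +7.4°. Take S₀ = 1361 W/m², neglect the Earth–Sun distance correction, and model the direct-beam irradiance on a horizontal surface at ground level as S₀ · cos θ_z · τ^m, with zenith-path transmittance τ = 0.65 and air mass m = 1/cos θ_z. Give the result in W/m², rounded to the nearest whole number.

Hour angle H = 15° × (12 − 12) = 0.00°.
cos θ_z = sin(26.1°) sin(7.4°) + cos(26.1°) cos(7.4°) cos(0.00°) = 0.0567 + 0.8905 = 0.9472.
Air mass m = 1/cos θ_z = 1/0.9472 = 1.056; τ^m = 0.65^1.056 = 0.6345.
Surface direct beam = 1361 × 0.9472 × 0.6345 = 817.96 W/m².

818 W/m²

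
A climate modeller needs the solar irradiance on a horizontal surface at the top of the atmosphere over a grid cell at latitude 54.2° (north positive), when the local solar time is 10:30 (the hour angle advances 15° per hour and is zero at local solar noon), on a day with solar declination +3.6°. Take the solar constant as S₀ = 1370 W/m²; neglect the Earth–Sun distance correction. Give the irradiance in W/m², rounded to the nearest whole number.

Hour angle H = 15° × (10.5 − 12) = -22.50°.
cos θ_z = sin(54.2°) sin(3.6°) + cos(54.2°) cos(3.6°) cos(-22.50°) = 0.0509 + 0.5394 = 0.5903.
Top-of-atmosphere irradiance = S₀ cos θ_z = 1370 × 0.5903 = 808.71 W/m².

809 W/m²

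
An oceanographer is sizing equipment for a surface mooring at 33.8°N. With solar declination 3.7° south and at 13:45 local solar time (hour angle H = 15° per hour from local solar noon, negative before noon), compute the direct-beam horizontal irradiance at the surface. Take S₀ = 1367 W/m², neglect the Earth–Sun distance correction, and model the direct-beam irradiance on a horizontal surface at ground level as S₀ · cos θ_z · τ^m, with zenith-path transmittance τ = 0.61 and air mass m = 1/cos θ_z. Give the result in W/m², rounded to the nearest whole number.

Hour angle H = 15° × (13.75 − 12) = 26.25°.
cos θ_z = sin φ sin δ + cos φ cos δ cos H = (0.5563)(-0.0645) + (0.8310)(0.9979)(0.8969) = 0.7079.
Air mass m = 1/cos θ_z = 1/0.7079 = 1.413; τ^m = 0.61^1.413 = 0.4974.
Surface direct beam = 1367 × 0.7079 × 0.4974 = 481.33 W/m².

481 W/m²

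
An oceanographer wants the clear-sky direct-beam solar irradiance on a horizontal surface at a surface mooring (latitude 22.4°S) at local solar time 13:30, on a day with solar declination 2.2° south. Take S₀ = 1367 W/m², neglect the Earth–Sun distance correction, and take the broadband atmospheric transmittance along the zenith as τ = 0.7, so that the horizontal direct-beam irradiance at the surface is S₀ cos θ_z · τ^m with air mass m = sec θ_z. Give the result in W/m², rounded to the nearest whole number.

Hour angle H = 15° × (13.5 − 12) = 22.50°.
cos θ_z = sin φ sin δ + cos φ cos δ cos H = (-0.3811)(-0.0384) + (0.9245)(0.9993)(0.9239) = 0.8682.
Air mass m = 1/cos θ_z = 1/0.8682 = 1.152; τ^m = 0.7^1.152 = 0.6631.
Surface direct beam = 1367 × 0.8682 × 0.6631 = 786.99 W/m².

787 W/m²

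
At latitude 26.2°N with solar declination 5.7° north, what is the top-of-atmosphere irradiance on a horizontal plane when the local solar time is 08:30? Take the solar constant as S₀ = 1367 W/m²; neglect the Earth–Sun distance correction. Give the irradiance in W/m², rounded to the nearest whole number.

Hour angle H = 15° × (8.5 − 12) = -52.50°.
With φ = 26.2°, δ = 5.7°, H = -52.50°: sin φ sin δ = 0.0439, cos φ cos δ cos H = 0.5435, so cos θ_z = 0.5874.
Top-of-atmosphere irradiance = S₀ cos θ_z = 1367 × 0.5874 = 802.98 W/m².

803 W/m²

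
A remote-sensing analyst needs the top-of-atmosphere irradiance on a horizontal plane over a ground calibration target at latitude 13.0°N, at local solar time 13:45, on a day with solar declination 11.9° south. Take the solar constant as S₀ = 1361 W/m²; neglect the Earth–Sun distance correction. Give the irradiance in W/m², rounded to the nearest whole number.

Hour angle H = 15° × (13.75 − 12) = 26.25°.
cos θ_z = sin φ sin δ + cos φ cos δ cos H = (0.2250)(-0.2062) + (0.9744)(0.9785)(0.8969) = 0.8088.
Top-of-atmosphere irradiance = S₀ cos θ_z = 1361 × 0.8088 = 1100.78 W/m².

1101 W/m²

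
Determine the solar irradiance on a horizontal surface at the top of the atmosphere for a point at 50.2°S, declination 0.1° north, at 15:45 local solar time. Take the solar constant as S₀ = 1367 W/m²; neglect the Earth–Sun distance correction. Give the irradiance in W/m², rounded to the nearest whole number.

484 W/m²

Hour angle H = 15° × (15.75 − 12) = 56.25°.
cos θ_z = sin φ sin δ + cos φ cos δ cos H = (-0.7683)(0.0017) + (0.6401)(1.0000)(0.5556) = 0.3543.
Top-of-atmosphere irradiance = S₀ cos θ_z = 1367 × 0.3543 = 484.33 W/m².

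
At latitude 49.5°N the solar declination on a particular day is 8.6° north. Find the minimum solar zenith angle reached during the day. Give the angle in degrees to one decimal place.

40.9°

At local solar noon the hour angle is zero, so the zenith angle is |φ − δ| = |49.5° − (8.6°)| = 40.9°.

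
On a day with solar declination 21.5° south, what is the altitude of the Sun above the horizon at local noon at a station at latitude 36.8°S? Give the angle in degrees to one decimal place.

74.7°

At local solar noon the hour angle is zero, so the elevation is 90° − |φ − δ| = 90° − |-36.8° − (-21.5°)| = 90° − 15.3° = 74.7°.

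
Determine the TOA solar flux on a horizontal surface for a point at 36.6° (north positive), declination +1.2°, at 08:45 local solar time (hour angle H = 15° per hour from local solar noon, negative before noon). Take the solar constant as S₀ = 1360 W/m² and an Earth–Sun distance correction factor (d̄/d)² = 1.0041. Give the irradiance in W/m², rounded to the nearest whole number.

740 W/m²

Hour angle H = 15° × (8.75 − 12) = -48.75°.
cos θ_z = sin φ sin δ + cos φ cos δ cos H = (0.5962)(0.0209) + (0.8028)(0.9998)(0.6593) = 0.5416.
Top-of-atmosphere irradiance = S₀ (d̄/d)² cos θ_z = 1360 × 1.0041 × 0.5416 = 739.60 W/m².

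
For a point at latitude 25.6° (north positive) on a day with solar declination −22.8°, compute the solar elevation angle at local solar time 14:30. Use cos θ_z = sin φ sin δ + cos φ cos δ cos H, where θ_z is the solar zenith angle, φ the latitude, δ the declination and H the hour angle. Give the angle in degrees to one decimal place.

Hour angle H = 15° × (14.5 − 12) = 37.50°.
cos θ_z = sin φ sin δ + cos φ cos δ cos H = (0.4321)(-0.3875) + (0.9018)(0.9219)(0.7934) = 0.4922.
θ_z = arccos(0.4922) = 60.51°, so the elevation is 90° − 60.51° = 29.49°.

29.5°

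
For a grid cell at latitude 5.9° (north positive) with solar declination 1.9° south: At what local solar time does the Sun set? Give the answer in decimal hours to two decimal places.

17.99 h

The sunset hour angle satisfies cos H_s = −tan φ tan δ = 0.0034, giving H_s = 89.81°.
Sunset is at 12 + H_s/15 = 12 + 5.987 = 17.987 h local solar time.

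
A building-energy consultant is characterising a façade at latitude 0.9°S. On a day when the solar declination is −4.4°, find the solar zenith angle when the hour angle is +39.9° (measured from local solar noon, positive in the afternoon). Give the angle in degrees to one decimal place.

cos θ_z = sin φ sin δ + cos φ cos δ cos H = (-0.0157)(-0.0767) + (0.9999)(0.9971)(0.7672) = 0.7661.
θ_z = arccos(0.7661) = 40.00°.

40.0°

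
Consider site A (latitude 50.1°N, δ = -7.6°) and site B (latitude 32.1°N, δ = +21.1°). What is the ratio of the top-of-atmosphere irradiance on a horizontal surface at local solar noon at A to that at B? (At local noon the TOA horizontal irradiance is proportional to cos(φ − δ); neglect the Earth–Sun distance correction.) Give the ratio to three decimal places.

0.544

A: cos θ_z = cos(50.1° − (-7.6°)) = 0.5344.
B: cos θ_z = cos(32.1° − (21.1°)) = 0.9816.
Ratio A/B = 0.5344 / 0.9816 = 0.5444.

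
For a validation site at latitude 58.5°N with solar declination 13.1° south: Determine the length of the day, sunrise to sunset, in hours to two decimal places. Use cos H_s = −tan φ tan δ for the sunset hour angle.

−tan φ tan δ = −(1.6319)(-0.2327) = 0.3797; H_s = arccos(0.3797) = 67.68°.
Day length = 2 H_s / 15° h⁻¹ = 135.36° / 15 = 9.024 h.

9.02 hours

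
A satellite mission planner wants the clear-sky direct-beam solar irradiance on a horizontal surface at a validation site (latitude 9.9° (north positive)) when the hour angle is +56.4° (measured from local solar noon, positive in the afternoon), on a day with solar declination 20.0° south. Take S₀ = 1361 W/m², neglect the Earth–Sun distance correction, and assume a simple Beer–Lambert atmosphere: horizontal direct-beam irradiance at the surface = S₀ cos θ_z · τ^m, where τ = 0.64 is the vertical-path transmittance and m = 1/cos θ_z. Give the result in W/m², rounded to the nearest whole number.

cos θ_z = sin(9.9°) sin(-20.0°) + cos(9.9°) cos(-20.0°) cos(56.40°) = -0.0588 + 0.5123 = 0.4535.
Air mass m = 1/cos θ_z = 1/0.4535 = 2.205; τ^m = 0.64^2.205 = 0.3738.
Surface direct beam = 1361 × 0.4535 × 0.3738 = 230.71 W/m².

231 W/m²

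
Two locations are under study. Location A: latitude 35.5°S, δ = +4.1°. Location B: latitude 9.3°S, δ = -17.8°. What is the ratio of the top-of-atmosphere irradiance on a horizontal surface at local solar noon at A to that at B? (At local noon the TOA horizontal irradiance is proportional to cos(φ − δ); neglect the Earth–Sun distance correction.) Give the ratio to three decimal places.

0.779

A: cos θ_z = cos(-35.5° − (4.1°)) = 0.7705.
B: cos θ_z = cos(-9.3° − (-17.8°)) = 0.9890.
Ratio A/B = 0.7705 / 0.9890 = 0.7791.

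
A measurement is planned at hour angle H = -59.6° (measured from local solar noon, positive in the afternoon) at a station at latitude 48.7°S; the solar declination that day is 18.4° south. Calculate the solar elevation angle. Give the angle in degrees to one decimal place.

33.6°

With φ = -48.7°, δ = -18.4°, H = -59.60°: sin φ sin δ = 0.2371, cos φ cos δ cos H = 0.3169, so cos θ_z = 0.5540.
θ_z = arccos(0.5540) = 56.36°, so the elevation is 90° − 56.36° = 33.64°.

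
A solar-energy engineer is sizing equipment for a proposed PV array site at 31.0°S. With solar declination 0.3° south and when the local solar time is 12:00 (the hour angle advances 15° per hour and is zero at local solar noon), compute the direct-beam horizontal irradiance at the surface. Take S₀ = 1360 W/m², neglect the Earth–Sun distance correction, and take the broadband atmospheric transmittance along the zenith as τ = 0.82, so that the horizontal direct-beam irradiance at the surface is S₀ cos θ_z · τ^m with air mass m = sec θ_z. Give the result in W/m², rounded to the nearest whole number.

928 W/m²

Hour angle H = 15° × (12 − 12) = 0.00°.
cos θ_z = sin φ sin δ + cos φ cos δ cos H = (-0.5150)(-0.0052) + (0.8572)(1.0000)(1.0000) = 0.8599.
Air mass m = 1/cos θ_z = 1/0.8599 = 1.163; τ^m = 0.82^1.163 = 0.7939.
Surface direct beam = 1360 × 0.8599 × 0.7939 = 928.44 W/m².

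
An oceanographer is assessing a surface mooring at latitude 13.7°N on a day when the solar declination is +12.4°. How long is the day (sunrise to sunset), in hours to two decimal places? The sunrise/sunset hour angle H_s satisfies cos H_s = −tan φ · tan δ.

12.41 hours

−tan φ tan δ = −(0.2438)(0.2199) = -0.0536; H_s = arccos(-0.0536) = 93.07°.
Day length = 2 H_s / 15° h⁻¹ = 186.14° / 15 = 12.409 h.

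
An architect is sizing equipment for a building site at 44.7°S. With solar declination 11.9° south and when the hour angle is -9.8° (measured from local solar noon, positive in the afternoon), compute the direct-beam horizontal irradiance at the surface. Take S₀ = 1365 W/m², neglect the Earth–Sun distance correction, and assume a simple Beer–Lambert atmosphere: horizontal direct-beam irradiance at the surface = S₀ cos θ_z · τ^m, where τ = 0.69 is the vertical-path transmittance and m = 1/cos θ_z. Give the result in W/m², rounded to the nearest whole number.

cos θ_z = sin(-44.7°) sin(-11.9°) + cos(-44.7°) cos(-11.9°) cos(-9.80°) = 0.1450 + 0.6854 = 0.8304.
Air mass m = 1/cos θ_z = 1/0.8304 = 1.204; τ^m = 0.69^1.204 = 0.6397.
Surface direct beam = 1365 × 0.8304 × 0.6397 = 725.10 W/m².

725 W/m²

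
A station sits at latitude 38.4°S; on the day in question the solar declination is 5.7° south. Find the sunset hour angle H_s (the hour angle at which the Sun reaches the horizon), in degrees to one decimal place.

94.5°

cos H_s = −tan(-38.4°) · tan(-5.7°) = -0.0791, so H_s = arccos(-0.0791) = 94.54°.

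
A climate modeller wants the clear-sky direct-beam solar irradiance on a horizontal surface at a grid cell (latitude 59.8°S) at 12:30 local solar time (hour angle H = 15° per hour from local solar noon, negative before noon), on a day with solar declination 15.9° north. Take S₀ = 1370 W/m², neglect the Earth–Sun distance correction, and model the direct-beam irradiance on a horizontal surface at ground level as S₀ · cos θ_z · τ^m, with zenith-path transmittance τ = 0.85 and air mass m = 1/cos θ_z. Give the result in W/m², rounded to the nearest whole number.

170 W/m²

Hour angle H = 15° × (12.5 − 12) = 7.50°.
cos θ_z = sin φ sin δ + cos φ cos δ cos H = (-0.8643)(0.2740) + (0.5030)(0.9617)(0.9914) = 0.2428.
Air mass m = 1/cos θ_z = 1/0.2428 = 4.119; τ^m = 0.85^4.119 = 0.5120.
Surface direct beam = 1370 × 0.2428 × 0.5120 = 170.31 W/m².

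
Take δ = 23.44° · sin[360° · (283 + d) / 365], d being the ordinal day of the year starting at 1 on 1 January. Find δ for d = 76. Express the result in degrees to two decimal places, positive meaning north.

360 × (283 + 76) / 365 = 354.082°; sin(354.082°) = -0.1031.
δ = 23.44 × -0.1031 = -2.417° ≈ -2.42°.

-2.42°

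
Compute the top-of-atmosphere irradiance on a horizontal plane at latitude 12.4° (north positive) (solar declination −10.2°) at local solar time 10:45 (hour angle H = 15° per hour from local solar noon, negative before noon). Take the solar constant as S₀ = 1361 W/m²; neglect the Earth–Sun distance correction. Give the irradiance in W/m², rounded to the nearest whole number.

Hour angle H = 15° × (10.75 − 12) = -18.75°.
cos θ_z = sin φ sin δ + cos φ cos δ cos H = (0.2147)(-0.1771) + (0.9767)(0.9842)(0.9469) = 0.8722.
Top-of-atmosphere irradiance = S₀ cos θ_z = 1361 × 0.8722 = 1187.06 W/m².

1187 W/m²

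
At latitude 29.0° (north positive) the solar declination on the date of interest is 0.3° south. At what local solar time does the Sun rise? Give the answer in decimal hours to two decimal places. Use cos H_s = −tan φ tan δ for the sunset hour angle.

cos H_s = −tan(29.0°) · tan(-0.3°) = 0.0029, so H_s = arccos(0.0029) = 89.83°.
Sunrise is at 12 − H_s/15 = 12 − 5.989 = 6.011 h local solar time.

6.01 h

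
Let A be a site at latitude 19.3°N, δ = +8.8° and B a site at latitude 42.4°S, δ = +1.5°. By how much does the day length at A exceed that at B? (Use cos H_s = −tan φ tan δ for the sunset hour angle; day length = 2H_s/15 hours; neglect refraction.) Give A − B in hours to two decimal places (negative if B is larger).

+0.60 h

A: H_s = arccos(−tan 19.3° · tan 8.8°) = 93.11°, so 2H_s/15 = 12.4147 h.
B: H_s = arccos(−tan -42.4° · tan 1.5°) = 88.63°, so 2H_s/15 = 11.8173 h.
A − B = 12.4147 − 11.8173 = 0.5974 h.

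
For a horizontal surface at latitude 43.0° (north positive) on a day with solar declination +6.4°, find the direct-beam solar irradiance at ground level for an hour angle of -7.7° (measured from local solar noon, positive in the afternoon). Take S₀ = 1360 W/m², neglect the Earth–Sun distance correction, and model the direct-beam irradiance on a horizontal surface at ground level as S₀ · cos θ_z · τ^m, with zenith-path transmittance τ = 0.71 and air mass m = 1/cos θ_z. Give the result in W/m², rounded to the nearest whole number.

704 W/m²

cos θ_z = sin(43.0°) sin(6.4°) + cos(43.0°) cos(6.4°) cos(-7.70°) = 0.0760 + 0.7202 = 0.7962.
Air mass m = 1/cos θ_z = 1/0.7962 = 1.256; τ^m = 0.71^1.256 = 0.6504.
Surface direct beam = 1360 × 0.7962 × 0.6504 = 704.27 W/m².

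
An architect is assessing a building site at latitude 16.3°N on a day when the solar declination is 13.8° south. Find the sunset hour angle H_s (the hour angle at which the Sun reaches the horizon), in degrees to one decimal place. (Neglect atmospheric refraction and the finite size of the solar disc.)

85.9°

−tan φ tan δ = −(0.2924)(-0.2456) = 0.0718; H_s = arccos(0.0718) = 85.88°.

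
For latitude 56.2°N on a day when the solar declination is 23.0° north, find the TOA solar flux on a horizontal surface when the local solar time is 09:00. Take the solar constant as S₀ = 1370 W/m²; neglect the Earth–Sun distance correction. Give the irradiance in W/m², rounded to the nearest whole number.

Hour angle H = 15° × (9 − 12) = -45.00°.
cos θ_z = sin(56.2°) sin(23.0°) + cos(56.2°) cos(23.0°) cos(-45.00°) = 0.3247 + 0.3621 = 0.6868.
Top-of-atmosphere irradiance = S₀ cos θ_z = 1370 × 0.6868 = 940.92 W/m².

941 W/m²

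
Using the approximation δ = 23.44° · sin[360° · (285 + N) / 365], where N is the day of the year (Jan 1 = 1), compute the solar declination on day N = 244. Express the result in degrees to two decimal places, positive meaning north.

360 × (285 + 244) / 365 = 521.753°; sin(521.753°) = 0.3131.
δ = 23.44 × 0.3131 = 7.339° ≈ +7.34°.

+7.34°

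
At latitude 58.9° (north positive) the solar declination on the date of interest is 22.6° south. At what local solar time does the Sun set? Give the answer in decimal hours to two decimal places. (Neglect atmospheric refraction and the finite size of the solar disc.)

cos H_s = −tan(58.9°) · tan(-22.6°) = 0.6900, so H_s = arccos(0.6900) = 46.37°.
Sunset is at 12 + H_s/15 = 12 + 3.091 = 15.091 h local solar time.

15.09 h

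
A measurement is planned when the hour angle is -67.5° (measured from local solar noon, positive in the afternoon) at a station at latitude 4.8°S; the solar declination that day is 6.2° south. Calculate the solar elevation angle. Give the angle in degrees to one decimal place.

22.8°

cos θ_z = sin φ sin δ + cos φ cos δ cos H = (-0.0837)(-0.1080) + (0.9965)(0.9942)(0.3827) = 0.3882.
θ_z = arccos(0.3882) = 67.16°, so the elevation is 90° − 67.16° = 22.84°.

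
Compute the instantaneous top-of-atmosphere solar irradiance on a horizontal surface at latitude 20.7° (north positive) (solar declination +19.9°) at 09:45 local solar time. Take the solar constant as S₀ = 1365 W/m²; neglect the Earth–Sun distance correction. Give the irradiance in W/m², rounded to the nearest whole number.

1163 W/m²

Hour angle H = 15° × (9.75 − 12) = -33.75°.
cos θ_z = sin φ sin δ + cos φ cos δ cos H = (0.3535)(0.3404) + (0.9354)(0.9403)(0.8315) = 0.8517.
Top-of-atmosphere irradiance = S₀ cos θ_z = 1365 × 0.8517 = 1162.57 W/m².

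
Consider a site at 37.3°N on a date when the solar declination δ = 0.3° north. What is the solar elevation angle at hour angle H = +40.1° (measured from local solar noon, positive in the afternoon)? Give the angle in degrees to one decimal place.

37.7°

With φ = 37.3°, δ = 0.3°, H = 40.10°: sin φ sin δ = 0.0032, cos φ cos δ cos H = 0.6085, so cos θ_z = 0.6117.
θ_z = arccos(0.6117) = 52.29°, so the elevation is 90° − 52.29° = 37.71°.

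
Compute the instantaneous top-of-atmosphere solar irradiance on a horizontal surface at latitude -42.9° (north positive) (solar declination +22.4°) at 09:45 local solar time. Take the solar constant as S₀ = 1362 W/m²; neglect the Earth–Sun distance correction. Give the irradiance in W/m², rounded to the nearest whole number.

Hour angle H = 15° × (9.75 − 12) = -33.75°.
cos θ_z = sin φ sin δ + cos φ cos δ cos H = (-0.6807)(0.3811) + (0.7325)(0.9245)(0.8315) = 0.3037.
Top-of-atmosphere irradiance = S₀ cos θ_z = 1362 × 0.3037 = 413.64 W/m².

414 W/m²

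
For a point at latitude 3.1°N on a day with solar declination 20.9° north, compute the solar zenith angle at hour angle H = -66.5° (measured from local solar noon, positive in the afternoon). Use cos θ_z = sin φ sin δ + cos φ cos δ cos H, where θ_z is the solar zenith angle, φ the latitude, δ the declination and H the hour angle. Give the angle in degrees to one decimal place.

With φ = 3.1°, δ = 20.9°, H = -66.50°: sin φ sin δ = 0.0193, cos φ cos δ cos H = 0.3720, so cos θ_z = 0.3913.
θ_z = arccos(0.3913) = 66.96°.

67.0°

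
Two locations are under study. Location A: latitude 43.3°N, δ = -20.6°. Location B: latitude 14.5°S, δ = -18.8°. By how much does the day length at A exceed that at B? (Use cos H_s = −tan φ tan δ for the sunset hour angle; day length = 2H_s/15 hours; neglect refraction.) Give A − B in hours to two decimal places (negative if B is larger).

-3.44 h

A: H_s = arccos(−tan 43.3° · tan -20.6°) = 69.26°, so 2H_s/15 = 9.2347 h.
B: H_s = arccos(−tan -14.5° · tan -18.8°) = 95.05°, so 2H_s/15 = 12.6733 h.
A − B = 9.2347 − 12.6733 = -3.4386 h.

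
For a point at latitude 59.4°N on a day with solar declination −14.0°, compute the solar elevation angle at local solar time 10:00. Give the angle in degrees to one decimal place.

12.7°

Hour angle H = 15° × (10 − 12) = -30.00°.
With φ = 59.4°, δ = -14.0°, H = -30.00°: sin φ sin δ = -0.2082, cos φ cos δ cos H = 0.4277, so cos θ_z = 0.2195.
θ_z = arccos(0.2195) = 77.32°, so the elevation is 90° − 77.32° = 12.68°.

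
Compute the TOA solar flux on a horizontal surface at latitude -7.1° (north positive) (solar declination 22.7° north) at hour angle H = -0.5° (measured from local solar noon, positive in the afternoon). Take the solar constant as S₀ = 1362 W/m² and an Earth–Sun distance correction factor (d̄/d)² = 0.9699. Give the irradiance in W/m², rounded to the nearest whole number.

With φ = -7.1°, δ = 22.7°, H = -0.50°: sin φ sin δ = -0.0477, cos φ cos δ cos H = 0.9154, so cos θ_z = 0.8677.
Top-of-atmosphere irradiance = S₀ (d̄/d)² cos θ_z = 1362 × 0.9699 × 0.8677 = 1146.23 W/m².

1146 W/m²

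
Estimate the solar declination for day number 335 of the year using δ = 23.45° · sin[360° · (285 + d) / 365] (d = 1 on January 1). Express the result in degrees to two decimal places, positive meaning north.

360 × (285 + 335) / 365 = 611.507°; sin(611.507°) = -0.9484.
δ = 23.45 × -0.9484 = -22.240° ≈ -22.24°.

-22.24°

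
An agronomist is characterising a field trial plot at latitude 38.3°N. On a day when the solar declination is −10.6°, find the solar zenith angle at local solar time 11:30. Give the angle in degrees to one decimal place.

49.4°

Hour angle H = 15° × (11.5 − 12) = -7.50°.
With φ = 38.3°, δ = -10.6°, H = -7.50°: sin φ sin δ = -0.1140, cos φ cos δ cos H = 0.7648, so cos θ_z = 0.6508.
θ_z = arccos(0.6508) = 49.40°.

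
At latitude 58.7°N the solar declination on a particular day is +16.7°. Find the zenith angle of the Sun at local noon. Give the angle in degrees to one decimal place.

At local solar noon the hour angle is zero, so the zenith angle is |φ − δ| = |58.7° − (16.7°)| = 42.0°.

42.0°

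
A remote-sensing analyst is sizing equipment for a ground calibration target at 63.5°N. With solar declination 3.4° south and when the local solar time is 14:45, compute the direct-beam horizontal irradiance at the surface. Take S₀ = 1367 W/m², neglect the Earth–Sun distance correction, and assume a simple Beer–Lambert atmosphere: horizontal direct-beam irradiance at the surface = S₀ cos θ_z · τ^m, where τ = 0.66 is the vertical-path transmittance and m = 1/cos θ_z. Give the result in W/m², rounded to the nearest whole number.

Hour angle H = 15° × (14.75 − 12) = 41.25°.
cos θ_z = sin(63.5°) sin(-3.4°) + cos(63.5°) cos(-3.4°) cos(41.25°) = -0.0531 + 0.3349 = 0.2818.
Air mass m = 1/cos θ_z = 1/0.2818 = 3.549; τ^m = 0.66^3.549 = 0.2289.
Surface direct beam = 1367 × 0.2818 × 0.2289 = 88.18 W/m².

88 W/m²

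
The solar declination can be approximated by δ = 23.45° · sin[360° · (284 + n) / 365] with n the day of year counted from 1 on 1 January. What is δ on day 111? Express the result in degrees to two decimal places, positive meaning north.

+11.58°

360 × (284 + 111) / 365 = 389.589°; sin(389.589°) = 0.4938.
δ = 23.45 × 0.4938 = 11.580° ≈ +11.58°.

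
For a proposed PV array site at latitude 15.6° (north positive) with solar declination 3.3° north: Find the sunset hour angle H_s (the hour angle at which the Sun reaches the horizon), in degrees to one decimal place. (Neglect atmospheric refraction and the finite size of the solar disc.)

The sunset hour angle satisfies cos H_s = −tan φ tan δ = -0.0161, giving H_s = 90.92°.

90.9°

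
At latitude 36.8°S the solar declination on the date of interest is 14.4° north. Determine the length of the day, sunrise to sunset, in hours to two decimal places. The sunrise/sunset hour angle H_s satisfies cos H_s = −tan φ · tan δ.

cos H_s = −tan(-36.8°) · tan(14.4°) = 0.1921, so H_s = arccos(0.1921) = 78.92°.
Day length = 2 H_s / 15° h⁻¹ = 157.84° / 15 = 10.523 h.

10.52 hours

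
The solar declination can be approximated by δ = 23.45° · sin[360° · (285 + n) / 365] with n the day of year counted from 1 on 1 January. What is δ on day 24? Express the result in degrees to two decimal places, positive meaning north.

360 × (285 + 24) / 365 = 304.767°; sin(304.767°) = -0.8215.
δ = 23.45 × -0.8215 = -19.264° ≈ -19.26°.

-19.26°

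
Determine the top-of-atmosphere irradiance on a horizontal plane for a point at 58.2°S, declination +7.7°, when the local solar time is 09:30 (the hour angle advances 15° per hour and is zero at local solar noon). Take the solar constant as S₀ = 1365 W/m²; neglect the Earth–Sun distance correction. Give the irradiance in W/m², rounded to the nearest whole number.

410 W/m²

Hour angle H = 15° × (9.5 − 12) = -37.50°.
cos θ_z = sin φ sin δ + cos φ cos δ cos H = (-0.8499)(0.1340) + (0.5270)(0.9910)(0.7934) = 0.3005.
Top-of-atmosphere irradiance = S₀ cos θ_z = 1365 × 0.3005 = 410.18 W/m².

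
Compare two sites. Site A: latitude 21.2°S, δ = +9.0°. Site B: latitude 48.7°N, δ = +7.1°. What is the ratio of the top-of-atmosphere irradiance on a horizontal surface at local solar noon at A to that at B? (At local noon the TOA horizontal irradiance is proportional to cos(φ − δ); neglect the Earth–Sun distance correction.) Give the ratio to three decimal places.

A: cos θ_z = cos(-21.2° − (9.0°)) = 0.8643.
B: cos θ_z = cos(48.7° − (7.1°)) = 0.7478.
Ratio A/B = 0.8643 / 0.7478 = 1.1558.

1.156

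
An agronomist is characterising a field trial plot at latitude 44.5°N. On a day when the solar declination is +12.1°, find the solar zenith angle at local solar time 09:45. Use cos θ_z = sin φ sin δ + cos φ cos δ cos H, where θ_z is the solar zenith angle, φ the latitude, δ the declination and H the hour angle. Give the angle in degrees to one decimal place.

43.4°

Hour angle H = 15° × (9.75 − 12) = -33.75°.
cos θ_z = sin φ sin δ + cos φ cos δ cos H = (0.7009)(0.2096) + (0.7133)(0.9778)(0.8315) = 0.7269.
θ_z = arccos(0.7269) = 43.37°.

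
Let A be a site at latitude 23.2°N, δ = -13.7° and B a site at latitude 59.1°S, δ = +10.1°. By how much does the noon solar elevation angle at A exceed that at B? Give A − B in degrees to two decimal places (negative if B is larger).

+32.30°

A: 90° − |23.2 − (-13.7)| = 53.10°.
B: 90° − |-59.1 − (10.1)| = 20.80°.
A − B = 53.10 − 20.80 = 32.30°.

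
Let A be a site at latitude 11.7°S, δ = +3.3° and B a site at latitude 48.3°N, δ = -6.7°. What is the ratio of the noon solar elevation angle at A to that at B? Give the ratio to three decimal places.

2.143

A: 90° − |-11.7 − (3.3)| = 75.00°.
B: 90° − |48.3 − (-6.7)| = 35.00°.
Ratio A/B = 75.0000 / 35.0000 = 2.1429.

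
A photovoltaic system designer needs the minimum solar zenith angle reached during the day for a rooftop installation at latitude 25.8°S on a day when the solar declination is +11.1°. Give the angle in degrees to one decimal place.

36.9°

At local solar noon the hour angle is zero, so the zenith angle is |φ − δ| = |-25.8° − (11.1°)| = 36.9°.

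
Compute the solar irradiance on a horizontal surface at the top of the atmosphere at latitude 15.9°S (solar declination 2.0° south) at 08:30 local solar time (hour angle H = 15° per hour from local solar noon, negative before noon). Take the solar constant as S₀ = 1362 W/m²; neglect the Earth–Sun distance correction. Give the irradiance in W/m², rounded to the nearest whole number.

810 W/m²

Hour angle H = 15° × (8.5 − 12) = -52.50°.
cos θ_z = sin(-15.9°) sin(-2.0°) + cos(-15.9°) cos(-2.0°) cos(-52.50°) = 0.0096 + 0.5851 = 0.5947.
Top-of-atmosphere irradiance = S₀ cos θ_z = 1362 × 0.5947 = 809.98 W/m².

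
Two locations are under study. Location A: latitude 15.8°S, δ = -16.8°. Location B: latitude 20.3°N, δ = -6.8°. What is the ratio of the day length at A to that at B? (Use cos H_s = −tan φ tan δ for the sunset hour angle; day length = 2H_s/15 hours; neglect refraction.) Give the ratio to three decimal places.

A: H_s = arccos(−tan -15.8° · tan -16.8°) = 94.90°, so 2H_s/15 = 12.6533 h.
B: H_s = arccos(−tan 20.3° · tan -6.8°) = 87.47°, so 2H_s/15 = 11.6627 h.
Ratio A/B = 12.6533 / 11.6627 = 1.0849.

1.085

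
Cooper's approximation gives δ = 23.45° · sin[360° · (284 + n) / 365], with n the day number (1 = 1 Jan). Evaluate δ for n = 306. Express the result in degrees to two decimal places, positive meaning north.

360 × (284 + 306) / 365 = 581.918°; sin(581.918°) = -0.6681.
δ = 23.45 × -0.6681 = -15.667° ≈ -15.67°.

-15.67°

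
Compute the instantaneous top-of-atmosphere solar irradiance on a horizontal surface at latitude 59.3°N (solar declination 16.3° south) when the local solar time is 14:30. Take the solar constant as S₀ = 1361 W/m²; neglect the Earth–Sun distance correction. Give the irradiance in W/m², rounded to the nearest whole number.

Hour angle H = 15° × (14.5 − 12) = 37.50°.
cos θ_z = sin φ sin δ + cos φ cos δ cos H = (0.8599)(-0.2807) + (0.5105)(0.9598)(0.7934) = 0.1474.
Top-of-atmosphere irradiance = S₀ cos θ_z = 1361 × 0.1474 = 200.61 W/m².

201 W/m²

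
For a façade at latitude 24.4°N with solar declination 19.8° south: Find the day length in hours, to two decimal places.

The sunset hour angle satisfies cos H_s = −tan φ tan δ = 0.1633, giving H_s = 80.60°.
Day length = 2 H_s / 15° h⁻¹ = 161.20° / 15 = 10.747 h.

10.75 hours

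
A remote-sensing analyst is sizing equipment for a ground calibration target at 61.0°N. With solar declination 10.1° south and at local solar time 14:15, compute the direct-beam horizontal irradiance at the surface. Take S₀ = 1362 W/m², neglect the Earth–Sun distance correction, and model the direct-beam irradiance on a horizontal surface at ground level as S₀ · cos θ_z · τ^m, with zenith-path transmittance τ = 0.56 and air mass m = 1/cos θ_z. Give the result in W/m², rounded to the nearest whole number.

31 W/m²

Hour angle H = 15° × (14.25 − 12) = 33.75°.
With φ = 61.0°, δ = -10.1°, H = 33.75°: sin φ sin δ = -0.1534, cos φ cos δ cos H = 0.3969, so cos θ_z = 0.2435.
Air mass m = 1/cos θ_z = 1/0.2435 = 4.107; τ^m = 0.56^4.107 = 0.0924.
Surface direct beam = 1362 × 0.2435 × 0.0924 = 30.64 W/m².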